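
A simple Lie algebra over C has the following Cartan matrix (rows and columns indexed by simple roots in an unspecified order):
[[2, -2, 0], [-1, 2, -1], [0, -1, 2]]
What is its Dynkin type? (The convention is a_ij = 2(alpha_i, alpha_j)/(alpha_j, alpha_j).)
The matrix has rank 3 with 2's on the diagonal. Reading the off-diagonal entries as Dynkin edges (a single edge where a_ij = a_ji = -1; a double or triple edge where a_ij * a_ji = 2 or 3), the diagram is a chain of 3 nodes with a double edge at one end; the terminal node there is the unique long simple root (C_3). One simple-root ordering that puts it in standard form is (alpha_3, alpha_2, alpha_1). So the algebra is type C_3, i.e. sp(6).

C_3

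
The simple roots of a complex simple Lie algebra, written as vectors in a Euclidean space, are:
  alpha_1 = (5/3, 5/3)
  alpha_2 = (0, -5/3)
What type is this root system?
B_2 (so(5))

Compute the Cartan integers a_ij = 2(alpha_i, alpha_j)/(alpha_j, alpha_j); the resulting 2x2 Cartan matrix is
[[2, -2], [-1, 2]].
The roots have two lengths (squared-length ratio 2:1); the short ones are alpha_{2}. The associated Dynkin diagram is a chain of 2 nodes with a double edge at one end; the terminal node there is the unique short simple root (B_2), so the type is B_2 (the algebra so(5)).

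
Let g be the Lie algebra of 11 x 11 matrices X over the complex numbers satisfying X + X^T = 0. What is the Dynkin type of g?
B_5 (so(11))

This is so(11) with 11 odd, which has dimension 11(11-1)/2 = 55 and rank (11-1)/2 = 5. In the classification of classical Lie algebras, the orthogonal algebra so(2n+1) in an odd number of variables has type B_n; here n = 5, so the Dynkin diagram is a chain of 5 nodes with a double edge at one end; the terminal node there is the unique short simple root (B_5). Hence the type is B_5.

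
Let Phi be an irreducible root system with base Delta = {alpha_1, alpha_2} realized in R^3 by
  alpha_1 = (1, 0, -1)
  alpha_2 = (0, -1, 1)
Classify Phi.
Compute the Cartan integers a_ij = 2(alpha_i, alpha_j)/(alpha_j, alpha_j); the resulting 2x2 Cartan matrix is
[[2, -1], [-1, 2]].
All simple roots have the same length, so the diagram is simply laced. The associated Dynkin diagram is a chain of 2 nodes with single edges (A_2), so the type is A_2 (the algebra sl(3)).

A_2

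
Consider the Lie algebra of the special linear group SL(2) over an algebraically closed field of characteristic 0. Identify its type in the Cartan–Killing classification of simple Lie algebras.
This is sl(2), which has dimension 2^2 - 1 = 3 and rank 2 - 1 = 1 (a Cartan subalgebra is the diagonal traceless matrices). In the classification of classical Lie algebras, the special linear algebra sl(n+1) has type A_n; here n = 1, so the Dynkin diagram is a chain of 1 nodes with single edges (A_1). Hence the type is A_1.

A_1 (sl(2))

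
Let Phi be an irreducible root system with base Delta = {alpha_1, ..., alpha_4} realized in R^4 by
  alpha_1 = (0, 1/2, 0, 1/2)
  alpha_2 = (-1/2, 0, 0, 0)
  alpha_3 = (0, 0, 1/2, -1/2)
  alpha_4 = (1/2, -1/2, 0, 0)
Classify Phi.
type B_4

Compute the Cartan integers a_ij = 2(alpha_i, alpha_j)/(alpha_j, alpha_j); the resulting 4x4 Cartan matrix is
[[2, 0, -1, -1], [0, 2, 0, -1], [-1, 0, 2, 0], [-1, -2, 0, 2]].
The roots have two lengths (squared-length ratio 2:1); the short ones are alpha_{2}. The associated Dynkin diagram is a chain of 4 nodes with a double edge at one end; the terminal node there is the unique short simple root (B_4), so the type is B_4 (the algebra so(9)).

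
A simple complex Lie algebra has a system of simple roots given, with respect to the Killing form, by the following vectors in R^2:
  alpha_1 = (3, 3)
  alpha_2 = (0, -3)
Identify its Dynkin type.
Compute the Cartan integers a_ij = 2(alpha_i, alpha_j)/(alpha_j, alpha_j); the resulting 2x2 Cartan matrix is
[[2, -2], [-1, 2]].
The roots have two lengths (squared-length ratio 2:1); the short ones are alpha_{2}. The associated Dynkin diagram is a chain of 2 nodes with a double edge at one end; the terminal node there is the unique short simple root (B_2), so the type is B_2 (the algebra so(5)).

type B_2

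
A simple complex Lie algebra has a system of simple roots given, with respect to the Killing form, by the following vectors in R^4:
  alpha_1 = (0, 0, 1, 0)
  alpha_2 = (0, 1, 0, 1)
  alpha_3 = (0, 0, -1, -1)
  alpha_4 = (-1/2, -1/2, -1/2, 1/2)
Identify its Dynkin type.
Compute the Cartan integers a_ij = 2(alpha_i, alpha_j)/(alpha_j, alpha_j); the resulting 4x4 Cartan matrix is
[[2, 0, -1, -1], [0, 2, -1, 0], [-2, -1, 2, 0], [-1, 0, 0, 2]].
The roots have two lengths (squared-length ratio 2:1); the short ones are alpha_{1,4}. The associated Dynkin diagram is a chain of 4 nodes with a double edge between the middle two (F_4), so the type is F_4.

F_4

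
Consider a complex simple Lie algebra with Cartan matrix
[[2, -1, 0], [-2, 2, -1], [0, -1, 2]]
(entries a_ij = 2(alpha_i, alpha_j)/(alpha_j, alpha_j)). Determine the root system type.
B_3 (so(7))

The matrix has rank 3 with 2's on the diagonal. Reading the off-diagonal entries as Dynkin edges (a single edge where a_ij = a_ji = -1; a double or triple edge where a_ij * a_ji = 2 or 3), the diagram is a chain of 3 nodes with a double edge at one end; the terminal node there is the unique short simple root (B_3). One simple-root ordering that puts it in standard form is (alpha_3, alpha_2, alpha_1). So the algebra is type B_3, i.e. so(7).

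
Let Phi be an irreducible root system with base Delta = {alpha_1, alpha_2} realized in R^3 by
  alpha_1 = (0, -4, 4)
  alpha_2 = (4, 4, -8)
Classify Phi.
G_2

Compute the Cartan integers a_ij = 2(alpha_i, alpha_j)/(alpha_j, alpha_j); the resulting 2x2 Cartan matrix is
[[2, -1], [-3, 2]].
The roots have two lengths (squared-length ratio 3:1); the short ones are alpha_{1}. The associated Dynkin diagram is two nodes joined by a triple edge (G_2), so the type is G_2.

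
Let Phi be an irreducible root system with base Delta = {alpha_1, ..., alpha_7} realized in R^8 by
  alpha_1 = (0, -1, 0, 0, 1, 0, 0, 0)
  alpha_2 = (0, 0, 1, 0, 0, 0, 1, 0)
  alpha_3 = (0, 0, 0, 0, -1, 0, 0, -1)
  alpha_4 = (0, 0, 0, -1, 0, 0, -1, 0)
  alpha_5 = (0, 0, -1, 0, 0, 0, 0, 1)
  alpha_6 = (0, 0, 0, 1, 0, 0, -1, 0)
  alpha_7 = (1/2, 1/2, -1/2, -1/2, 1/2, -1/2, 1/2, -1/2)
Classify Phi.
Compute the Cartan integers a_ij = 2(alpha_i, alpha_j)/(alpha_j, alpha_j); the resulting 7x7 Cartan matrix is
[[2, 0, -1, 0, 0, 0, 0], [0, 2, 0, -1, -1, -1, 0], [-1, 0, 2, 0, -1, 0, 0], [0, -1, 0, 2, 0, 0, 0], [0, -1, -1, 0, 2, 0, 0], [0, -1, 0, 0, 0, 2, -1], [0, 0, 0, 0, 0, -1, 2]].
All simple roots have the same length, so the diagram is simply laced. The associated Dynkin diagram is a chain of 6 nodes with one extra node attached to the third node from one end (E_7), so the type is E_7.

E7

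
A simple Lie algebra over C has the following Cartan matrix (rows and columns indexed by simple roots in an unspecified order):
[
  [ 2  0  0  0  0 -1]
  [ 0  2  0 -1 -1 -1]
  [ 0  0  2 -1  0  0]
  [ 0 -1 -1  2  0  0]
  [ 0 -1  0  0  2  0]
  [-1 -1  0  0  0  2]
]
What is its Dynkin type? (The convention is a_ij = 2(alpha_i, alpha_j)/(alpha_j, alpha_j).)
E6

The matrix has rank 6 with 2's on the diagonal. Reading the off-diagonal entries as Dynkin edges (a single edge where a_ij = a_ji = -1; a double or triple edge where a_ij * a_ji = 2 or 3), the diagram is a chain of 5 nodes with one extra node attached to the third node from one end (E_6). One simple-root ordering that puts it in standard form is (alpha_3, alpha_5, alpha_4, alpha_2, alpha_6, alpha_1). So the algebra is type E_6.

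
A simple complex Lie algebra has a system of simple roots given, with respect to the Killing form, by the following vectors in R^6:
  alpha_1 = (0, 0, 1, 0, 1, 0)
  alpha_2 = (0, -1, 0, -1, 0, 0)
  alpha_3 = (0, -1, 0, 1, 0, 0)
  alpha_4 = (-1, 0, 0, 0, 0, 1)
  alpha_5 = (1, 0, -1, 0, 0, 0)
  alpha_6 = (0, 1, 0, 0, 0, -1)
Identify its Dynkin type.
Compute the Cartan integers a_ij = 2(alpha_i, alpha_j)/(alpha_j, alpha_j); the resulting 6x6 Cartan matrix is
[[2, 0, 0, 0, -1, 0], [0, 2, 0, 0, 0, -1], [0, 0, 2, 0, 0, -1], [0, 0, 0, 2, -1, -1], [-1, 0, 0, -1, 2, 0], [0, -1, -1, -1, 0, 2]].
All simple roots have the same length, so the diagram is simply laced. The associated Dynkin diagram is a chain of 4 nodes with a fork of two nodes at one end (D_6), so the type is D_6 (the algebra so(12)).

D_6 (so(12))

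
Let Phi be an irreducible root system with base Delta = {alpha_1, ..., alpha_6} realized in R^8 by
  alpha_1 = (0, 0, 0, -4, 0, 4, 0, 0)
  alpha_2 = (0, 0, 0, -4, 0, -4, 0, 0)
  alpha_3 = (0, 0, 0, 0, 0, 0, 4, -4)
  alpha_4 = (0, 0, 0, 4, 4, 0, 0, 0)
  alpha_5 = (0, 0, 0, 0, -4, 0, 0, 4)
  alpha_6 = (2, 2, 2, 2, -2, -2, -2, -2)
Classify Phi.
type E_6

Compute the Cartan integers a_ij = 2(alpha_i, alpha_j)/(alpha_j, alpha_j); the resulting 6x6 Cartan matrix is
[[2, 0, 0, -1, 0, -1], [0, 2, 0, -1, 0, 0], [0, 0, 2, 0, -1, 0], [-1, -1, 0, 2, -1, 0], [0, 0, -1, -1, 2, 0], [-1, 0, 0, 0, 0, 2]].
All simple roots have the same length, so the diagram is simply laced. The associated Dynkin diagram is a chain of 5 nodes with one extra node attached to the third node from one end (E_6), so the type is E_6.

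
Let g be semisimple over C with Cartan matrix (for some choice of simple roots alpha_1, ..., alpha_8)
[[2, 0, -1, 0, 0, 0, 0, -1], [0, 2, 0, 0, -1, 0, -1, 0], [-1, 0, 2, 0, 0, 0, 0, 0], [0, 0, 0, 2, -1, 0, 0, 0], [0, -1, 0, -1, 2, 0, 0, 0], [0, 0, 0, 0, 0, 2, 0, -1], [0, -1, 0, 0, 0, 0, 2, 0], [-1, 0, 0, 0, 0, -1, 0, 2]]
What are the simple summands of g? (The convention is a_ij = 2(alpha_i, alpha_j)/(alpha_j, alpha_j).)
The diagram associated to this matrix has two connected components: the simple roots {alpha_2, alpha_4, alpha_5, alpha_7} form a chain of 4 nodes with single edges (A_4), and {alpha_1, alpha_3, alpha_6, alpha_8} form a chain of 4 nodes with single edges (A_4). A semisimple Lie algebra decomposes uniquely as the direct sum of simple ideals, one per connected component of its Dynkin diagram, so g ≅ A_4 ⊕ A_4 (dimension 24 + 24 = 48).

A_4 (sl(5)) ⊕ A_4 (sl(5))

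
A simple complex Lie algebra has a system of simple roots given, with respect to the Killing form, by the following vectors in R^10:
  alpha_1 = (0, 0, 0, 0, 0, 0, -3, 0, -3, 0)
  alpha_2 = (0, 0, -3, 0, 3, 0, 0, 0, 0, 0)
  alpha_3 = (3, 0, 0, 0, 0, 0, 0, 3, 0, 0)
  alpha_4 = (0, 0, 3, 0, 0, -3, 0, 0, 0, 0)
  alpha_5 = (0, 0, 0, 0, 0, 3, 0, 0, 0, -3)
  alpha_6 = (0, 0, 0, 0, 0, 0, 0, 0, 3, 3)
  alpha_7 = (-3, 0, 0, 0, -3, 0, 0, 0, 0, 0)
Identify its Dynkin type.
Compute the Cartan integers a_ij = 2(alpha_i, alpha_j)/(alpha_j, alpha_j); the resulting 7x7 Cartan matrix is
[[2, 0, 0, 0, 0, -1, 0], [0, 2, 0, -1, 0, 0, -1], [0, 0, 2, 0, 0, 0, -1], [0, -1, 0, 2, -1, 0, 0], [0, 0, 0, -1, 2, -1, 0], [-1, 0, 0, 0, -1, 2, 0], [0, -1, -1, 0, 0, 0, 2]].
All simple roots have the same length, so the diagram is simply laced. The associated Dynkin diagram is a chain of 7 nodes with single edges (A_7), so the type is A_7 (the algebra sl(8)).

type A_7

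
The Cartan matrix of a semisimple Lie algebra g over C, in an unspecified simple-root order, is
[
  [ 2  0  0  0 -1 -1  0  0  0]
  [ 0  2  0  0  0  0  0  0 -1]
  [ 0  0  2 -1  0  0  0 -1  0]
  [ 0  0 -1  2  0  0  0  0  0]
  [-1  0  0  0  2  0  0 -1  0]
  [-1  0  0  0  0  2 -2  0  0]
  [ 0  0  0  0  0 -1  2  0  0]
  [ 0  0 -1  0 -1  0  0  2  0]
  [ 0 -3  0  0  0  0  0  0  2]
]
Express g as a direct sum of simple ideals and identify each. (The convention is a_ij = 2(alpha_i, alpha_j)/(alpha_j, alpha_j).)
The diagram associated to this matrix has two connected components: the simple roots {alpha_1, alpha_3, alpha_4, alpha_5, alpha_6, alpha_7, alpha_8} form a chain of 7 nodes with a double edge at one end; the terminal node there is the unique short simple root (B_7), and {alpha_2, alpha_9} form two nodes joined by a triple edge (G_2). A semisimple Lie algebra decomposes uniquely as the direct sum of simple ideals, one per connected component of its Dynkin diagram, so g ≅ B_7 ⊕ G_2 (dimension 105 + 14 = 119).

B_7 + G_2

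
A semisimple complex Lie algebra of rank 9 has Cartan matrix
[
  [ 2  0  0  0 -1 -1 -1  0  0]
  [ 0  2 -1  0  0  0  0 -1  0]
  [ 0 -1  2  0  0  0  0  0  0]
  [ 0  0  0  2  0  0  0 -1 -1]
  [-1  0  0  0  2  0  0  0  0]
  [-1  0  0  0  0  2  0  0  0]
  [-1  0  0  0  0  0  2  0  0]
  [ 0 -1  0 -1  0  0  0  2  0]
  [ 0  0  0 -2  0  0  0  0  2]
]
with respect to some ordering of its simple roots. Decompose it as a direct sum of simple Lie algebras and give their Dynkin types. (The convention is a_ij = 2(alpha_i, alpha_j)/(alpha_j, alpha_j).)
The diagram associated to this matrix has two connected components: the simple roots {alpha_2, alpha_3, alpha_4, alpha_8, alpha_9} form a chain of 5 nodes with a double edge at one end; the terminal node there is the unique long simple root (C_5), and {alpha_1, alpha_5, alpha_6, alpha_7} form a chain of 2 nodes with a fork of two nodes at one end (D_4). A semisimple Lie algebra decomposes uniquely as the direct sum of simple ideals, one per connected component of its Dynkin diagram, so g ≅ C_5 ⊕ D_4 (dimension 55 + 28 = 83).

C_5 ⊕ D_4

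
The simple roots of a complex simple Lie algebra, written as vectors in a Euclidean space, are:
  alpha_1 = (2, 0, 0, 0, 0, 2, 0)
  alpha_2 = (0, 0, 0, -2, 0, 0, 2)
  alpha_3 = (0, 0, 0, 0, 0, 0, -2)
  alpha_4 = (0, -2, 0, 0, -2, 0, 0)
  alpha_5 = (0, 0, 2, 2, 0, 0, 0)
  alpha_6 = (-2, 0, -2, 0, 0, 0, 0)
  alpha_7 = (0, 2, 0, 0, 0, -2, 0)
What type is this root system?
Compute the Cartan integers a_ij = 2(alpha_i, alpha_j)/(alpha_j, alpha_j); the resulting 7x7 Cartan matrix is
[[2, 0, 0, 0, 0, -1, -1], [0, 2, -2, 0, -1, 0, 0], [0, -1, 2, 0, 0, 0, 0], [0, 0, 0, 2, 0, 0, -1], [0, -1, 0, 0, 2, -1, 0], [-1, 0, 0, 0, -1, 2, 0], [-1, 0, 0, -1, 0, 0, 2]].
The roots have two lengths (squared-length ratio 2:1); the short ones are alpha_{3}. The associated Dynkin diagram is a chain of 7 nodes with a double edge at one end; the terminal node there is the unique short simple root (B_7), so the type is B_7 (the algebra so(15)).

B_7 (so(15))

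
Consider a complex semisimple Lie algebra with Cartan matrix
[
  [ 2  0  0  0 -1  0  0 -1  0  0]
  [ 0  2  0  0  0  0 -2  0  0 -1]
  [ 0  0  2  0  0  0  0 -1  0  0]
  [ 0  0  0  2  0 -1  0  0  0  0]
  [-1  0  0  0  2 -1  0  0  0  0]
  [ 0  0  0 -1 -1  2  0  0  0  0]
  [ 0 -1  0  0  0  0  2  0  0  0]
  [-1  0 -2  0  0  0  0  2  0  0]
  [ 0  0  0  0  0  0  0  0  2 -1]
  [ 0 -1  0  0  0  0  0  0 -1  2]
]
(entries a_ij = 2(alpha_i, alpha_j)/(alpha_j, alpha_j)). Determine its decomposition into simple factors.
B_4 (so(9)) ⊕ B_6 (so(13))

The diagram associated to this matrix has two connected components: the simple roots {alpha_2, alpha_7, alpha_9, alpha_10} form a chain of 4 nodes with a double edge at one end; the terminal node there is the unique short simple root (B_4), and {alpha_1, alpha_3, alpha_4, alpha_5, alpha_6, alpha_8} form a chain of 6 nodes with a double edge at one end; the terminal node there is the unique short simple root (B_6). A semisimple Lie algebra decomposes uniquely as the direct sum of simple ideals, one per connected component of its Dynkin diagram, so g ≅ B_4 ⊕ B_6 (dimension 36 + 78 = 114).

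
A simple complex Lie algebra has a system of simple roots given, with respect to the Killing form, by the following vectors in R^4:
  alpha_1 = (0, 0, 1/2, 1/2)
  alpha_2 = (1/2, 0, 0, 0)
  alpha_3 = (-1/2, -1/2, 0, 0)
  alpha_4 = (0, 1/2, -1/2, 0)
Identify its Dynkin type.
Compute the Cartan integers a_ij = 2(alpha_i, alpha_j)/(alpha_j, alpha_j); the resulting 4x4 Cartan matrix is
[[2, 0, 0, -1], [0, 2, -1, 0], [0, -2, 2, -1], [-1, 0, -1, 2]].
The roots have two lengths (squared-length ratio 2:1); the short ones are alpha_{2}. The associated Dynkin diagram is a chain of 4 nodes with a double edge at one end; the terminal node there is the unique short simple root (B_4), so the type is B_4 (the algebra so(9)).

B_4 (so(9))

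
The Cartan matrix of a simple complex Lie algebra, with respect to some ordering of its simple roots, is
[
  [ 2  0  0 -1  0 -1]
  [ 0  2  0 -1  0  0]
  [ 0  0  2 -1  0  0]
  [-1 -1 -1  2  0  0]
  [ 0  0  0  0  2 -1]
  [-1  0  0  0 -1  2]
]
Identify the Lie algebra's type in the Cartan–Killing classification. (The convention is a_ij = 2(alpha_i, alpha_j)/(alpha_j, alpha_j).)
The matrix has rank 6 with 2's on the diagonal. Reading the off-diagonal entries as Dynkin edges (a single edge where a_ij = a_ji = -1; a double or triple edge where a_ij * a_ji = 2 or 3), the diagram is a chain of 4 nodes with a fork of two nodes at one end (D_6). One simple-root ordering that puts it in standard form is (alpha_5, alpha_6, alpha_1, alpha_4, alpha_3, alpha_2). So the algebra is type D_6, i.e. so(12).

type D_6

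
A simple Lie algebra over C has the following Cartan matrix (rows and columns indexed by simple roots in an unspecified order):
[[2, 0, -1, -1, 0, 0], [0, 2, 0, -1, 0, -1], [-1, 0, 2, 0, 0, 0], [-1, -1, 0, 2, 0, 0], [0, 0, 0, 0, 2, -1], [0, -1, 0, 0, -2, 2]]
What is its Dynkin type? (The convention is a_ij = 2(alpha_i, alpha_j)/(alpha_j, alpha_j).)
B_6

The matrix has rank 6 with 2's on the diagonal. Reading the off-diagonal entries as Dynkin edges (a single edge where a_ij = a_ji = -1; a double or triple edge where a_ij * a_ji = 2 or 3), the diagram is a chain of 6 nodes with a double edge at one end; the terminal node there is the unique short simple root (B_6). One simple-root ordering that puts it in standard form is (alpha_3, alpha_1, alpha_4, alpha_2, alpha_6, alpha_5). So the algebra is type B_6, i.e. so(13).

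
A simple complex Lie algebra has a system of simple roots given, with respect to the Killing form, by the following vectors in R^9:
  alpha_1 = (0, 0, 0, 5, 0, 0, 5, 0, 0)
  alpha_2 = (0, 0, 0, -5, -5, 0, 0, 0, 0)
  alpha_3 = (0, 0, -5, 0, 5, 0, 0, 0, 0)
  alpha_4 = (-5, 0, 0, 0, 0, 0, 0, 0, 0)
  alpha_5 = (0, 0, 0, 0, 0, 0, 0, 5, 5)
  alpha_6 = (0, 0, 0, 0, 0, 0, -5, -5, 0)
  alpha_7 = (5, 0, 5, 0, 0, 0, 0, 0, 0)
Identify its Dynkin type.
Compute the Cartan integers a_ij = 2(alpha_i, alpha_j)/(alpha_j, alpha_j); the resulting 7x7 Cartan matrix is
[[2, -1, 0, 0, 0, -1, 0], [-1, 2, -1, 0, 0, 0, 0], [0, -1, 2, 0, 0, 0, -1], [0, 0, 0, 2, 0, 0, -1], [0, 0, 0, 0, 2, -1, 0], [-1, 0, 0, 0, -1, 2, 0], [0, 0, -1, -2, 0, 0, 2]].
The roots have two lengths (squared-length ratio 2:1); the short ones are alpha_{4}. The associated Dynkin diagram is a chain of 7 nodes with a double edge at one end; the terminal node there is the unique short simple root (B_7), so the type is B_7 (the algebra so(15)).

B7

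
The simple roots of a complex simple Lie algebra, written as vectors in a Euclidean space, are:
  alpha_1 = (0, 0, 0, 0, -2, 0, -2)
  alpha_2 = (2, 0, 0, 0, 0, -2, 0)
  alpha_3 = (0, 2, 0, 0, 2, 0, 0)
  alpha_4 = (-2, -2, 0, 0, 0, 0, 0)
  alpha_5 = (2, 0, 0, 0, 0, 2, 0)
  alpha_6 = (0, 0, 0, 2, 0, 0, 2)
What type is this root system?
Compute the Cartan integers a_ij = 2(alpha_i, alpha_j)/(alpha_j, alpha_j); the resulting 6x6 Cartan matrix is
[[2, 0, -1, 0, 0, -1], [0, 2, 0, -1, 0, 0], [-1, 0, 2, -1, 0, 0], [0, -1, -1, 2, -1, 0], [0, 0, 0, -1, 2, 0], [-1, 0, 0, 0, 0, 2]].
All simple roots have the same length, so the diagram is simply laced. The associated Dynkin diagram is a chain of 4 nodes with a fork of two nodes at one end (D_6), so the type is D_6 (the algebra so(12)).

D6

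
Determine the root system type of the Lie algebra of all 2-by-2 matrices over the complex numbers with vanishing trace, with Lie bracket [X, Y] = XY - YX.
type A_1

This is sl(2), which has dimension 2^2 - 1 = 3 and rank 2 - 1 = 1 (a Cartan subalgebra is the diagonal traceless matrices). In the classification of classical Lie algebras, the special linear algebra sl(n+1) has type A_n; here n = 1, so the Dynkin diagram is a chain of 1 nodes with single edges (A_1). Hence the type is A_1.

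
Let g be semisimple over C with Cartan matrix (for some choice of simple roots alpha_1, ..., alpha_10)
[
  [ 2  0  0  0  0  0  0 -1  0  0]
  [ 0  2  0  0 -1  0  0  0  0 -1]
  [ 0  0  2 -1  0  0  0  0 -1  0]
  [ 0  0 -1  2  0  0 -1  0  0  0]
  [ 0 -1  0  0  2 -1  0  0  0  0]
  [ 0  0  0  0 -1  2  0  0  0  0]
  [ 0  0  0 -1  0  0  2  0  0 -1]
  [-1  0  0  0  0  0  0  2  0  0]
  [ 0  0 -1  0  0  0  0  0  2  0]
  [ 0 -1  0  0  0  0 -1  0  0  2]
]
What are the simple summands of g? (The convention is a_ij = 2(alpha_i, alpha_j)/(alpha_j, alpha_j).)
The diagram associated to this matrix has two connected components: the simple roots {alpha_1, alpha_8} form a chain of 2 nodes with single edges (A_2), and {alpha_2, alpha_3, alpha_4, alpha_5, alpha_6, alpha_7, alpha_9, alpha_10} form a chain of 8 nodes with single edges (A_8). A semisimple Lie algebra decomposes uniquely as the direct sum of simple ideals, one per connected component of its Dynkin diagram, so g ≅ A_2 ⊕ A_8 (dimension 8 + 80 = 88).

type A_2 ⊕ type A_8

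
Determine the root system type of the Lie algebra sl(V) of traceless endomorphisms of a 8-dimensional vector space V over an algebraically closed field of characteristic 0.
A_7

This is sl(8), which has dimension 8^2 - 1 = 63 and rank 8 - 1 = 7 (a Cartan subalgebra is the diagonal traceless matrices). In the classification of classical Lie algebras, the special linear algebra sl(n+1) has type A_n; here n = 7, so the Dynkin diagram is a chain of 7 nodes with single edges (A_7). Hence the type is A_7.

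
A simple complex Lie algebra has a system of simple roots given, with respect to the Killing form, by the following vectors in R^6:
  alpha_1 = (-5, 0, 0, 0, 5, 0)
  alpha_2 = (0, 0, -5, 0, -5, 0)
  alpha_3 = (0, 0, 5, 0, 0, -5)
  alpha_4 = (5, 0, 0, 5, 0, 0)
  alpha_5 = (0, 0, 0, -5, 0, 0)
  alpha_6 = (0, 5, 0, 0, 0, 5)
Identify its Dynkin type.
Compute the Cartan integers a_ij = 2(alpha_i, alpha_j)/(alpha_j, alpha_j); the resulting 6x6 Cartan matrix is
[[2, -1, 0, -1, 0, 0], [-1, 2, -1, 0, 0, 0], [0, -1, 2, 0, 0, -1], [-1, 0, 0, 2, -2, 0], [0, 0, 0, -1, 2, 0], [0, 0, -1, 0, 0, 2]].
The roots have two lengths (squared-length ratio 2:1); the short ones are alpha_{5}. The associated Dynkin diagram is a chain of 6 nodes with a double edge at one end; the terminal node there is the unique short simple root (B_6), so the type is B_6 (the algebra so(13)).

type B_6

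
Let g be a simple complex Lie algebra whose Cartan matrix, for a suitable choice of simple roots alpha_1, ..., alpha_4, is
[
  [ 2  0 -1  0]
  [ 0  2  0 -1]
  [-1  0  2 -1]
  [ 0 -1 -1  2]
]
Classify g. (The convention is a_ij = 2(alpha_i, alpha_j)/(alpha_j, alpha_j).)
The matrix has rank 4 with 2's on the diagonal. Reading the off-diagonal entries as Dynkin edges (a single edge where a_ij = a_ji = -1; a double or triple edge where a_ij * a_ji = 2 or 3), the diagram is a chain of 4 nodes with single edges (A_4). One simple-root ordering that puts it in standard form is (alpha_1, alpha_3, alpha_4, alpha_2). So the algebra is type A_4, i.e. sl(5).

A4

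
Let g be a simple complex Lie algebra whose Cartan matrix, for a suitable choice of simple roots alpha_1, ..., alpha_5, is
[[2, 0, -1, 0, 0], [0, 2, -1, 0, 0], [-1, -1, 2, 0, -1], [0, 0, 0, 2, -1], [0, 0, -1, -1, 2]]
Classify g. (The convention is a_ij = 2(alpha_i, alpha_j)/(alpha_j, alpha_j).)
type D_5

The matrix has rank 5 with 2's on the diagonal. Reading the off-diagonal entries as Dynkin edges (a single edge where a_ij = a_ji = -1; a double or triple edge where a_ij * a_ji = 2 or 3), the diagram is a chain of 3 nodes with a fork of two nodes at one end (D_5). One simple-root ordering that puts it in standard form is (alpha_4, alpha_5, alpha_3, alpha_2, alpha_1). So the algebra is type D_5, i.e. so(10).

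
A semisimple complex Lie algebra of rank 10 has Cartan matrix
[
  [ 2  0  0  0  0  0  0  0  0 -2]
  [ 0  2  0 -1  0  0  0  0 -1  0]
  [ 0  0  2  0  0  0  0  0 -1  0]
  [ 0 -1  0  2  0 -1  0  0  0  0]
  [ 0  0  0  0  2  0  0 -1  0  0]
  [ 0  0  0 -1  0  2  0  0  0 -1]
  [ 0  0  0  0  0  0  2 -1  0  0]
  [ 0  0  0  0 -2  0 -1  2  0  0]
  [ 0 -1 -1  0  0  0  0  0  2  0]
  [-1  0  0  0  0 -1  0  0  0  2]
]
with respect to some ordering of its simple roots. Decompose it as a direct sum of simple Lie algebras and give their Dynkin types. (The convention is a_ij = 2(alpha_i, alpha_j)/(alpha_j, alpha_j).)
B3 + C7

The diagram associated to this matrix has two connected components: the simple roots {alpha_5, alpha_7, alpha_8} form a chain of 3 nodes with a double edge at one end; the terminal node there is the unique short simple root (B_3), and {alpha_1, alpha_2, alpha_3, alpha_4, alpha_6, alpha_9, alpha_10} form a chain of 7 nodes with a double edge at one end; the terminal node there is the unique long simple root (C_7). A semisimple Lie algebra decomposes uniquely as the direct sum of simple ideals, one per connected component of its Dynkin diagram, so g ≅ B_3 ⊕ C_7 (dimension 21 + 105 = 126).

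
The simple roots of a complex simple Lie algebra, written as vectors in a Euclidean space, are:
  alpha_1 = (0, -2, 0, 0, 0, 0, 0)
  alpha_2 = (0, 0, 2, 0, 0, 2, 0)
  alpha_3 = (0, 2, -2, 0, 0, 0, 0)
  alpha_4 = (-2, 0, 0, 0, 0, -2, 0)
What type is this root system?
Compute the Cartan integers a_ij = 2(alpha_i, alpha_j)/(alpha_j, alpha_j); the resulting 4x4 Cartan matrix is
[[2, 0, -1, 0], [0, 2, -1, -1], [-2, -1, 2, 0], [0, -1, 0, 2]].
The roots have two lengths (squared-length ratio 2:1); the short ones are alpha_{1}. The associated Dynkin diagram is a chain of 4 nodes with a double edge at one end; the terminal node there is the unique short simple root (B_4), so the type is B_4 (the algebra so(9)).

B_4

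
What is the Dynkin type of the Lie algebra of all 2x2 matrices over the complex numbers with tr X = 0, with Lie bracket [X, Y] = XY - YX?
A_1

This is sl(2), which has dimension 2^2 - 1 = 3 and rank 2 - 1 = 1 (a Cartan subalgebra is the diagonal traceless matrices). In the classification of classical Lie algebras, the special linear algebra sl(n+1) has type A_n; here n = 1, so the Dynkin diagram is a chain of 1 nodes with single edges (A_1). Hence the type is A_1.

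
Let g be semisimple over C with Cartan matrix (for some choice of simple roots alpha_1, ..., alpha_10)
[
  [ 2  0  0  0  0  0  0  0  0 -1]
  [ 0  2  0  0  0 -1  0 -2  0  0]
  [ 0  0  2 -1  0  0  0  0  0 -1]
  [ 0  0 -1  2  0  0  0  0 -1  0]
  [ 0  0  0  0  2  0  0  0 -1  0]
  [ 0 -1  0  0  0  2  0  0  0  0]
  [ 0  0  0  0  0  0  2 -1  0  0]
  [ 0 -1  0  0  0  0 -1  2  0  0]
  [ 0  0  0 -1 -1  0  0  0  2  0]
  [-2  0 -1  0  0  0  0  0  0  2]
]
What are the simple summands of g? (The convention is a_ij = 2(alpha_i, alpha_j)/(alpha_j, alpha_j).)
The diagram associated to this matrix has two connected components: the simple roots {alpha_1, alpha_3, alpha_4, alpha_5, alpha_9, alpha_10} form a chain of 6 nodes with a double edge at one end; the terminal node there is the unique short simple root (B_6), and {alpha_2, alpha_6, alpha_7, alpha_8} form a chain of 4 nodes with a double edge between the middle two (F_4). A semisimple Lie algebra decomposes uniquely as the direct sum of simple ideals, one per connected component of its Dynkin diagram, so g ≅ B_6 ⊕ F_4 (dimension 78 + 52 = 130).

type B_6 ⊕ type F_4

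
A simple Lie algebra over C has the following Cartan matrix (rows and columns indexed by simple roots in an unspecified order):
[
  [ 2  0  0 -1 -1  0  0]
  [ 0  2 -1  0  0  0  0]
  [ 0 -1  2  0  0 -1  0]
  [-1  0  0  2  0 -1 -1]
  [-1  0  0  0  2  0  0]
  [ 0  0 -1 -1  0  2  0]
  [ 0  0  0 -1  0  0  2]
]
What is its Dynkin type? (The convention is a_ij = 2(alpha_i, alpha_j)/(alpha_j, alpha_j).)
The matrix has rank 7 with 2's on the diagonal. Reading the off-diagonal entries as Dynkin edges (a single edge where a_ij = a_ji = -1; a double or triple edge where a_ij * a_ji = 2 or 3), the diagram is a chain of 6 nodes with one extra node attached to the third node from one end (E_7). One simple-root ordering that puts it in standard form is (alpha_5, alpha_7, alpha_1, alpha_4, alpha_6, alpha_3, alpha_2). So the algebra is type E_7.

type E_7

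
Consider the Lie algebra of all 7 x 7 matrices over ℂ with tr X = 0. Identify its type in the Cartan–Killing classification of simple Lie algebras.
A_6

This is sl(7), which has dimension 7^2 - 1 = 48 and rank 7 - 1 = 6 (a Cartan subalgebra is the diagonal traceless matrices). In the classification of classical Lie algebras, the special linear algebra sl(n+1) has type A_n; here n = 6, so the Dynkin diagram is a chain of 6 nodes with single edges (A_6). Hence the type is A_6.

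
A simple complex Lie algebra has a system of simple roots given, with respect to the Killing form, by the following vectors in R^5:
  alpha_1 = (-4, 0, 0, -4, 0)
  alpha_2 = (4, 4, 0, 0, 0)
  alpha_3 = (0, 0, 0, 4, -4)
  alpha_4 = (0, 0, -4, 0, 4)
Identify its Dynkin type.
A_4 (sl(5))

Compute the Cartan integers a_ij = 2(alpha_i, alpha_j)/(alpha_j, alpha_j); the resulting 4x4 Cartan matrix is
[[2, -1, -1, 0], [-1, 2, 0, 0], [-1, 0, 2, -1], [0, 0, -1, 2]].
All simple roots have the same length, so the diagram is simply laced. The associated Dynkin diagram is a chain of 4 nodes with single edges (A_4), so the type is A_4 (the algebra sl(5)).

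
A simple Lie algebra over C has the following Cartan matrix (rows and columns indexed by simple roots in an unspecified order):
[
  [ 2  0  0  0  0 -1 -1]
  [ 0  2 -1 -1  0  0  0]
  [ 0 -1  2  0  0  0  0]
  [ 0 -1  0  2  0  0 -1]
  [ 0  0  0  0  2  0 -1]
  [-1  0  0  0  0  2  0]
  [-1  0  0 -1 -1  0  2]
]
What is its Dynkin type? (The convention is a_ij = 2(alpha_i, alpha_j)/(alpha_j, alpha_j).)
The matrix has rank 7 with 2's on the diagonal. Reading the off-diagonal entries as Dynkin edges (a single edge where a_ij = a_ji = -1; a double or triple edge where a_ij * a_ji = 2 or 3), the diagram is a chain of 6 nodes with one extra node attached to the third node from one end (E_7). One simple-root ordering that puts it in standard form is (alpha_6, alpha_5, alpha_1, alpha_7, alpha_4, alpha_2, alpha_3). So the algebra is type E_7.

E7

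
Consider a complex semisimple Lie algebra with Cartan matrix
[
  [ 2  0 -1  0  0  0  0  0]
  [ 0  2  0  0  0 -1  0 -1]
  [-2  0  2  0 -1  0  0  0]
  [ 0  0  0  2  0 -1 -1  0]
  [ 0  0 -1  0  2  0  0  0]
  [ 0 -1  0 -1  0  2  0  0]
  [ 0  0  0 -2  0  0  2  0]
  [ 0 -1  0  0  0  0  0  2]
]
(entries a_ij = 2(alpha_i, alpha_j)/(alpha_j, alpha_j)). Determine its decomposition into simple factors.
The diagram associated to this matrix has two connected components: the simple roots {alpha_1, alpha_3, alpha_5} form a chain of 3 nodes with a double edge at one end; the terminal node there is the unique short simple root (B_3), and {alpha_2, alpha_4, alpha_6, alpha_7, alpha_8} form a chain of 5 nodes with a double edge at one end; the terminal node there is the unique long simple root (C_5). A semisimple Lie algebra decomposes uniquely as the direct sum of simple ideals, one per connected component of its Dynkin diagram, so g ≅ B_3 ⊕ C_5 (dimension 21 + 55 = 76).

type B_3 ⊕ type C_5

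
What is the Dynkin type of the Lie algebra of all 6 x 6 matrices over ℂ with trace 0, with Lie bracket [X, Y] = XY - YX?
This is sl(6), which has dimension 6^2 - 1 = 35 and rank 6 - 1 = 5 (a Cartan subalgebra is the diagonal traceless matrices). In the classification of classical Lie algebras, the special linear algebra sl(n+1) has type A_n; here n = 5, so the Dynkin diagram is a chain of 5 nodes with single edges (A_5). Hence the type is A_5.

type A_5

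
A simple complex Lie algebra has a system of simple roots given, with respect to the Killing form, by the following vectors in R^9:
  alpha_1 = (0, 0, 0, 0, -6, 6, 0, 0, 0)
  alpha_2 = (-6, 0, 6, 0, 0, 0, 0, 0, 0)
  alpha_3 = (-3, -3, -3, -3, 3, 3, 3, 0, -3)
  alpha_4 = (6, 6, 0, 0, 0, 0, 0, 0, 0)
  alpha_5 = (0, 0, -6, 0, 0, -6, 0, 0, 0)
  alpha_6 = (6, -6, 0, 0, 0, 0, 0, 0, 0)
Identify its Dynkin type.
type E_6

Compute the Cartan integers a_ij = 2(alpha_i, alpha_j)/(alpha_j, alpha_j); the resulting 6x6 Cartan matrix is
[[2, 0, 0, 0, -1, 0], [0, 2, 0, -1, -1, -1], [0, 0, 2, -1, 0, 0], [0, -1, -1, 2, 0, 0], [-1, -1, 0, 0, 2, 0], [0, -1, 0, 0, 0, 2]].
All simple roots have the same length, so the diagram is simply laced. The associated Dynkin diagram is a chain of 5 nodes with one extra node attached to the third node from one end (E_6), so the type is E_6.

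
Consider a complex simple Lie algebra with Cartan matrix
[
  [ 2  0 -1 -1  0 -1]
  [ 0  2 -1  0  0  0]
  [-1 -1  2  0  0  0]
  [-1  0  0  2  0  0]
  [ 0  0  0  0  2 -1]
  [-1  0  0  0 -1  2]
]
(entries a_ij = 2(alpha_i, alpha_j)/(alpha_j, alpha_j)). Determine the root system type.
E_6

The matrix has rank 6 with 2's on the diagonal. Reading the off-diagonal entries as Dynkin edges (a single edge where a_ij = a_ji = -1; a double or triple edge where a_ij * a_ji = 2 or 3), the diagram is a chain of 5 nodes with one extra node attached to the third node from one end (E_6). One simple-root ordering that puts it in standard form is (alpha_5, alpha_4, alpha_6, alpha_1, alpha_3, alpha_2). So the algebra is type E_6.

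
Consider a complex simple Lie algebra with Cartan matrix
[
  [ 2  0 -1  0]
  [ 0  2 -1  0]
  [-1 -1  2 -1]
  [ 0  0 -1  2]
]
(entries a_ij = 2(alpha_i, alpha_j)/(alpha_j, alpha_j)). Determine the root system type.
type D_4

The matrix has rank 4 with 2's on the diagonal. Reading the off-diagonal entries as Dynkin edges (a single edge where a_ij = a_ji = -1; a double or triple edge where a_ij * a_ji = 2 or 3), the diagram is a chain of 2 nodes with a fork of two nodes at one end (D_4). One simple-root ordering that puts it in standard form is (alpha_1, alpha_3, alpha_2, alpha_4). So the algebra is type D_4, i.e. so(8).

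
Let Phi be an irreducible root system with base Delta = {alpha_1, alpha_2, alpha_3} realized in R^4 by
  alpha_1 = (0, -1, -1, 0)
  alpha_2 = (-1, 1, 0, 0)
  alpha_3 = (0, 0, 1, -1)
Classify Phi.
Compute the Cartan integers a_ij = 2(alpha_i, alpha_j)/(alpha_j, alpha_j); the resulting 3x3 Cartan matrix is
[[2, -1, -1], [-1, 2, 0], [-1, 0, 2]].
All simple roots have the same length, so the diagram is simply laced. The associated Dynkin diagram is a chain of 3 nodes with single edges (A_3), so the type is A_3 (the algebra sl(4)).

A3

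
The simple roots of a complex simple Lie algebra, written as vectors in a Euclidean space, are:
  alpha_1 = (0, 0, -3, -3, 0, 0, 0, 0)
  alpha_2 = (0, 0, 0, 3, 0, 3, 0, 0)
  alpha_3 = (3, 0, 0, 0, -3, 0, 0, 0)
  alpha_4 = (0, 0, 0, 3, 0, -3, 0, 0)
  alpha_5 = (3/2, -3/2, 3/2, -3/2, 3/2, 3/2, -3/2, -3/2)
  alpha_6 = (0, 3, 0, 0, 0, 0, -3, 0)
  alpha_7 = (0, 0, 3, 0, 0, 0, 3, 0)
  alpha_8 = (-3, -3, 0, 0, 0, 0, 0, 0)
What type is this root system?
E8

Compute the Cartan integers a_ij = 2(alpha_i, alpha_j)/(alpha_j, alpha_j); the resulting 8x8 Cartan matrix is
[[2, -1, 0, -1, 0, 0, -1, 0], [-1, 2, 0, 0, 0, 0, 0, 0], [0, 0, 2, 0, 0, 0, 0, -1], [-1, 0, 0, 2, -1, 0, 0, 0], [0, 0, 0, -1, 2, 0, 0, 0], [0, 0, 0, 0, 0, 2, -1, -1], [-1, 0, 0, 0, 0, -1, 2, 0], [0, 0, -1, 0, 0, -1, 0, 2]].
All simple roots have the same length, so the diagram is simply laced. The associated Dynkin diagram is a chain of 7 nodes with one extra node attached to the third node from one end (E_8), so the type is E_8.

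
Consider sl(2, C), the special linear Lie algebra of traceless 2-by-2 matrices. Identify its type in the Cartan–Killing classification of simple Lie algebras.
A_1

This is sl(2), which has dimension 2^2 - 1 = 3 and rank 2 - 1 = 1 (a Cartan subalgebra is the diagonal traceless matrices). In the classification of classical Lie algebras, the special linear algebra sl(n+1) has type A_n; here n = 1, so the Dynkin diagram is a chain of 1 nodes with single edges (A_1). Hence the type is A_1.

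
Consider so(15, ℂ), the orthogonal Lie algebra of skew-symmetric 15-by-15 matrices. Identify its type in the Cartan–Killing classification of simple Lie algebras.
This is so(15) with 15 odd, which has dimension 15(15-1)/2 = 105 and rank (15-1)/2 = 7. In the classification of classical Lie algebras, the orthogonal algebra so(2n+1) in an odd number of variables has type B_n; here n = 7, so the Dynkin diagram is a chain of 7 nodes with a double edge at one end; the terminal node there is the unique short simple root (B_7). Hence the type is B_7.

B7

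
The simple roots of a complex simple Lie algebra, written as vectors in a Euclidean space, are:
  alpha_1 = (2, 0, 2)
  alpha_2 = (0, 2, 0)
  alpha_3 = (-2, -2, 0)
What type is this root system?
Compute the Cartan integers a_ij = 2(alpha_i, alpha_j)/(alpha_j, alpha_j); the resulting 3x3 Cartan matrix is
[[2, 0, -1], [0, 2, -1], [-1, -2, 2]].
The roots have two lengths (squared-length ratio 2:1); the short ones are alpha_{2}. The associated Dynkin diagram is a chain of 3 nodes with a double edge at one end; the terminal node there is the unique short simple root (B_3), so the type is B_3 (the algebra so(7)).

type B_3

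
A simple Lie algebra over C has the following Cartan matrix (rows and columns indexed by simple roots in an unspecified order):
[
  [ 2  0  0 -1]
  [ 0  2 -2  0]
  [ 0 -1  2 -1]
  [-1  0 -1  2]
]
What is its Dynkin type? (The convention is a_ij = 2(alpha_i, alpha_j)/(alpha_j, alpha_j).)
The matrix has rank 4 with 2's on the diagonal. Reading the off-diagonal entries as Dynkin edges (a single edge where a_ij = a_ji = -1; a double or triple edge where a_ij * a_ji = 2 or 3), the diagram is a chain of 4 nodes with a double edge at one end; the terminal node there is the unique long simple root (C_4). One simple-root ordering that puts it in standard form is (alpha_1, alpha_4, alpha_3, alpha_2). So the algebra is type C_4, i.e. sp(8).

C_4 (sp(8))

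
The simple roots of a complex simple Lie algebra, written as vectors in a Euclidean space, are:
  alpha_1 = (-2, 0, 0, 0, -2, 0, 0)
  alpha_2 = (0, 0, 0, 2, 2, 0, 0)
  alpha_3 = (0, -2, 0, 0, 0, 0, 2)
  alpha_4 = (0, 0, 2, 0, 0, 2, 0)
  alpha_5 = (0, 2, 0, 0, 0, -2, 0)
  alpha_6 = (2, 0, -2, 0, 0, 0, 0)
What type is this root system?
A_6 (sl(7))

Compute the Cartan integers a_ij = 2(alpha_i, alpha_j)/(alpha_j, alpha_j); the resulting 6x6 Cartan matrix is
[[2, -1, 0, 0, 0, -1], [-1, 2, 0, 0, 0, 0], [0, 0, 2, 0, -1, 0], [0, 0, 0, 2, -1, -1], [0, 0, -1, -1, 2, 0], [-1, 0, 0, -1, 0, 2]].
All simple roots have the same length, so the diagram is simply laced. The associated Dynkin diagram is a chain of 6 nodes with single edges (A_6), so the type is A_6 (the algebra sl(7)).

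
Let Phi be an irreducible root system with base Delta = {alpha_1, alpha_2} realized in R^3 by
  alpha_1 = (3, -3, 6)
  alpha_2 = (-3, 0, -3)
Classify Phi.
Compute the Cartan integers a_ij = 2(alpha_i, alpha_j)/(alpha_j, alpha_j); the resulting 2x2 Cartan matrix is
[[2, -3], [-1, 2]].
The roots have two lengths (squared-length ratio 3:1); the short ones are alpha_{2}. The associated Dynkin diagram is two nodes joined by a triple edge (G_2), so the type is G_2.

G_2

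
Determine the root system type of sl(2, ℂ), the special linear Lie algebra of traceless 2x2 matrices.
A1

This is sl(2), which has dimension 2^2 - 1 = 3 and rank 2 - 1 = 1 (a Cartan subalgebra is the diagonal traceless matrices). In the classification of classical Lie algebras, the special linear algebra sl(n+1) has type A_n; here n = 1, so the Dynkin diagram is a chain of 1 nodes with single edges (A_1). Hence the type is A_1.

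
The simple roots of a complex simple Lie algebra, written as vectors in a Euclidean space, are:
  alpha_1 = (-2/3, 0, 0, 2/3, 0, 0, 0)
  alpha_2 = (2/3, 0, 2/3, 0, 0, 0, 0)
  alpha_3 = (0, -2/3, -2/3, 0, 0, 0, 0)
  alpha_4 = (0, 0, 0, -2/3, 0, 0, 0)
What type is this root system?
Compute the Cartan integers a_ij = 2(alpha_i, alpha_j)/(alpha_j, alpha_j); the resulting 4x4 Cartan matrix is
[[2, -1, 0, -2], [-1, 2, -1, 0], [0, -1, 2, 0], [-1, 0, 0, 2]].
The roots have two lengths (squared-length ratio 2:1); the short ones are alpha_{4}. The associated Dynkin diagram is a chain of 4 nodes with a double edge at one end; the terminal node there is the unique short simple root (B_4), so the type is B_4 (the algebra so(9)).

type B_4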